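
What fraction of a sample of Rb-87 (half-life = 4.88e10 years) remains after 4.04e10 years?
N/N₀ = (1/2)^(t/t½) = 0.5634 = 56.3%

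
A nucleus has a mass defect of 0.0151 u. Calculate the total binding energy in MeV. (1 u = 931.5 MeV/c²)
B.E. = Δm × 931.5 = 14.07 MeV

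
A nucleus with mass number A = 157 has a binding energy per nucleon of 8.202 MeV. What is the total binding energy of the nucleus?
B.E. = 8.202 × 157 = 1288 MeV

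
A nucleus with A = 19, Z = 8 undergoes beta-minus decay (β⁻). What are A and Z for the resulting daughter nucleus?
Daughter: A = 19, Z = 9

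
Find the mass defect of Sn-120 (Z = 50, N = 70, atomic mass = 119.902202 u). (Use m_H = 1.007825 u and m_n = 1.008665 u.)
Δm = Z·m_H + N·m_n − M = 1.096 u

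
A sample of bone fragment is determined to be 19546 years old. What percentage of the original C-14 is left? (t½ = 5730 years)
N/N₀ = (1/2)^(t/t½) = 0.094 = 9.4%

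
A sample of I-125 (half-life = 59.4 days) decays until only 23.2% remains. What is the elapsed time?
t = t½ × log₂(N₀/N) = 125.2 days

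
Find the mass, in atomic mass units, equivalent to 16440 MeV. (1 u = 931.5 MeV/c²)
m = E/c² = 17.65 u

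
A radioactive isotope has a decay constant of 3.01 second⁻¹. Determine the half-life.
t½ = ln(2)/λ = 0.2303 seconds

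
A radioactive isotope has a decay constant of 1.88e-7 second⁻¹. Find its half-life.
t½ = ln(2)/λ = 3.687e6 seconds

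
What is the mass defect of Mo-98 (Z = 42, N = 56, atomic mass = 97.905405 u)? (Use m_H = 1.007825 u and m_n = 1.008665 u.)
Δm = Z·m_H + N·m_n − M = 0.9085 u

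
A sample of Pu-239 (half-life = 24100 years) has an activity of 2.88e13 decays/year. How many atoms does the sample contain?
N = A/λ = 1.001e18 atoms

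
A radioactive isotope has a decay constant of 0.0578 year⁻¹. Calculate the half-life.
t½ = ln(2)/λ = 11.99 years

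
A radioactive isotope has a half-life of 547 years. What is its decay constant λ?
λ = ln(2)/t½ = 0.001267 year⁻¹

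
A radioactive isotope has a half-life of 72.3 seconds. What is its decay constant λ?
λ = ln(2)/t½ = 0.009587 second⁻¹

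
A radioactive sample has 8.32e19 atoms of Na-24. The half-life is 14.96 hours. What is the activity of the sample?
A = λN = 3.855e18 decays/hour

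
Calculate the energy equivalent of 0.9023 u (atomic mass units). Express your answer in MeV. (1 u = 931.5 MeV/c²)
E = mc² = 840.5 MeV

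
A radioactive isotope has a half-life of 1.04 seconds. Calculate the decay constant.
λ = ln(2)/t½ = 0.6665 second⁻¹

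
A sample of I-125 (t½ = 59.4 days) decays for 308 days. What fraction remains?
N/N₀ = (1/2)^(t/t½) = 0.02749 = 2.75%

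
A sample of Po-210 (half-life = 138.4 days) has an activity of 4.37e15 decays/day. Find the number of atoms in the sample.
N = A/λ = 8.726e17 atoms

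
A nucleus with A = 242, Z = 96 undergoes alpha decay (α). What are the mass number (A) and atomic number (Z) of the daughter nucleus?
Daughter: A = 238, Z = 94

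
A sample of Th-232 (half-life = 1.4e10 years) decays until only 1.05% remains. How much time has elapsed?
t = t½ × log₂(N₀/N) = 9.203e10 years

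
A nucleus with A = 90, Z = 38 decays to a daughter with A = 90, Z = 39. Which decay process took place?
ΔA = 0, ΔZ = +1 ⇒ beta-minus decay (β⁻)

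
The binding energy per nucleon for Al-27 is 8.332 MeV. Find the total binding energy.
B.E. = 8.332 × 27 = 225 MeV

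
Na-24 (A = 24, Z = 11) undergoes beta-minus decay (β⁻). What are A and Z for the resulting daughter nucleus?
Daughter: A = 24, Z = 12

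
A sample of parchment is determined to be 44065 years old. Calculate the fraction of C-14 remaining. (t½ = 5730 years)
N/N₀ = (1/2)^(t/t½) = 0.004842 = 0.484%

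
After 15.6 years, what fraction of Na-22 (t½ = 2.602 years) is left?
N/N₀ = (1/2)^(t/t½) = 0.01568 = 1.57%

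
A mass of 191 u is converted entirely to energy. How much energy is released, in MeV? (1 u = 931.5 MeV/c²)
E = mc² = 1.779e5 MeV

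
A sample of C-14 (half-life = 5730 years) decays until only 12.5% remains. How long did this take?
t = t½ × log₂(N₀/N) = 17190 years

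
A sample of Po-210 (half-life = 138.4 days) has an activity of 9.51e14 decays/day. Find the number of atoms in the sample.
N = A/λ = 1.899e17 atoms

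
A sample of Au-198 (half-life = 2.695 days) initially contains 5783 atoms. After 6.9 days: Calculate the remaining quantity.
N = N₀(1/2)^(t/t½) = 980.5 atoms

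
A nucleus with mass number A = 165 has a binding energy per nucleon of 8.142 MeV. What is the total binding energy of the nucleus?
B.E. = 8.142 × 165 = 1343 MeV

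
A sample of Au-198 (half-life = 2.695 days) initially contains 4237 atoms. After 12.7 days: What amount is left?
N = N₀(1/2)^(t/t½) = 161.6 atoms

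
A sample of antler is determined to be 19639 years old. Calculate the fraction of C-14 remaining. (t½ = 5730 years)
N/N₀ = (1/2)^(t/t½) = 0.09295 = 9.3%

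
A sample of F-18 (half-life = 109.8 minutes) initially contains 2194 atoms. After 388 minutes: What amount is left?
N = N₀(1/2)^(t/t½) = 189.4 atoms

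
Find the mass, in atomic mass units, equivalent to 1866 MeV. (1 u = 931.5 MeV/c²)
m = E/c² = 2.003 u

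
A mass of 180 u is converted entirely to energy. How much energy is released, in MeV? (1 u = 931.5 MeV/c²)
E = mc² = 1.677e5 MeV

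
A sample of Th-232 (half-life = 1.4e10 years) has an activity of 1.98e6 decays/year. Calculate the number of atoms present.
N = A/λ = 3.999e16 atoms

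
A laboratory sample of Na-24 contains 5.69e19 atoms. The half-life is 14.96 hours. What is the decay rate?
A = λN = 2.636e18 decays/hour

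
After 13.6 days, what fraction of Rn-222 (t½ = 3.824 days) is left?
N/N₀ = (1/2)^(t/t½) = 0.08499 = 8.5%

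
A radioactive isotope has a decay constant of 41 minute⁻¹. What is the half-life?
t½ = ln(2)/λ = 0.01691 minutes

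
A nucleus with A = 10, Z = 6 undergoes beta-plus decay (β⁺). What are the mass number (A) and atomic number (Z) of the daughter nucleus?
Daughter: A = 10, Z = 5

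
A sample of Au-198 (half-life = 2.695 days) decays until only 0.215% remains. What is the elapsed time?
t = t½ × log₂(N₀/N) = 23.88 days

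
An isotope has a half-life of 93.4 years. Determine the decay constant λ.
λ = ln(2)/t½ = 0.007421 year⁻¹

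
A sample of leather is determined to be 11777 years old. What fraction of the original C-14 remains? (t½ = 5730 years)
N/N₀ = (1/2)^(t/t½) = 0.2406 = 24.1%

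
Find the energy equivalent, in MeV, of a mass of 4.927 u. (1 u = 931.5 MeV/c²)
E = mc² = 4590 MeV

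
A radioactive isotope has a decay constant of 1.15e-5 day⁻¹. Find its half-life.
t½ = ln(2)/λ = 60270 days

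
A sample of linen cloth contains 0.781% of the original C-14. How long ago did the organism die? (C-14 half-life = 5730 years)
Age = t½ × log₂(1/ratio) = 40110 years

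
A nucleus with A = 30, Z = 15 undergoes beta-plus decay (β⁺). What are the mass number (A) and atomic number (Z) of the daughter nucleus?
Daughter: A = 30, Z = 14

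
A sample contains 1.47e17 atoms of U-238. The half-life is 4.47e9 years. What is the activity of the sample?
A = λN = 2.279e7 decays/year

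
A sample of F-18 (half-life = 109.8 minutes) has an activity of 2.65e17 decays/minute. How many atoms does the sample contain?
N = A/λ = 4.198e19 atoms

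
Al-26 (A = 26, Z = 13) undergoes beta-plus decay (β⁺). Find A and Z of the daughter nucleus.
Daughter: A = 26, Z = 12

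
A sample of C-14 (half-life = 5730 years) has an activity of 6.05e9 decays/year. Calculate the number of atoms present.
N = A/λ = 5.001e13 atoms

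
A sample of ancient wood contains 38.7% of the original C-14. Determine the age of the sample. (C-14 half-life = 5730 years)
Age = t½ × log₂(1/ratio) = 7848 years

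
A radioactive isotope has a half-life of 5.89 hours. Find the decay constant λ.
λ = ln(2)/t½ = 0.1177 hour⁻¹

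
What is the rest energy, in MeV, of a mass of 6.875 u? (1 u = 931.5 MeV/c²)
E = mc² = 6404 MeV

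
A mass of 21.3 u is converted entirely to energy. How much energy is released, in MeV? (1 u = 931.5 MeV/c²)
E = mc² = 19840 MeV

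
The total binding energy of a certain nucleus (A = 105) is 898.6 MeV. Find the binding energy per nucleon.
B.E./A = 898.6/105 = 8.558 MeV/nucleon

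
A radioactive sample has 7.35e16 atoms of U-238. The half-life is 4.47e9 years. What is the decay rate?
A = λN = 1.14e7 decays/year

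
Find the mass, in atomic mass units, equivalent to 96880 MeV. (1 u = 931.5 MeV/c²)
m = E/c² = 104 u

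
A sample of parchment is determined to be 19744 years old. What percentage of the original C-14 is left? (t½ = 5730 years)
N/N₀ = (1/2)^(t/t½) = 0.09178 = 9.18%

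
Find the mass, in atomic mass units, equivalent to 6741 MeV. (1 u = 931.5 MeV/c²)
m = E/c² = 7.237 u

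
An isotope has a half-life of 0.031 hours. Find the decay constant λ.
λ = ln(2)/t½ = 22.36 hour⁻¹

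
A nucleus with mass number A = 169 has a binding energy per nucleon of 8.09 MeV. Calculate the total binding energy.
B.E. = 8.09 × 169 = 1367 MeV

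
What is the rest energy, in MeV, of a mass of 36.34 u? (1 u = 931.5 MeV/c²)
E = mc² = 33850 MeV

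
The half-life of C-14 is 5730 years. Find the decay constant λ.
λ = ln(2)/t½ = 1.21e-4 year⁻¹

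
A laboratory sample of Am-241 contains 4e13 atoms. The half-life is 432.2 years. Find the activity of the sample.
A = λN = 6.415e10 decays/year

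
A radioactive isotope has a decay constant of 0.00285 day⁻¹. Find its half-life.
t½ = ln(2)/λ = 243.2 days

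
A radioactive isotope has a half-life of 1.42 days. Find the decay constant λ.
λ = ln(2)/t½ = 0.4881 day⁻¹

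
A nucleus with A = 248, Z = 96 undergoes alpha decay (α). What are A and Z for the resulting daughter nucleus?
Daughter: A = 244, Z = 94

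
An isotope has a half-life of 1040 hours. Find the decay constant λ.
λ = ln(2)/t½ = 6.665e-4 hour⁻¹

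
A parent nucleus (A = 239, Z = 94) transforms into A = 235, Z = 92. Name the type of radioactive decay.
ΔA = -4, ΔZ = -2 ⇒ alpha decay (α)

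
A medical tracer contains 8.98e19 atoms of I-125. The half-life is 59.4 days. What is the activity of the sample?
A = λN = 1.048e18 decays/day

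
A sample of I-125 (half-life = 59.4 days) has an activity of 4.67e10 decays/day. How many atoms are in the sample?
N = A/λ = 4.002e12 atoms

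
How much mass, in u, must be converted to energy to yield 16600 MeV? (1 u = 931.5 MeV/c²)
m = E/c² = 17.82 u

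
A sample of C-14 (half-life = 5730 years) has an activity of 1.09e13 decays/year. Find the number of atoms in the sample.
N = A/λ = 9.011e16 atoms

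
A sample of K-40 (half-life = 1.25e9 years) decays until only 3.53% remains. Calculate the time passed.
t = t½ × log₂(N₀/N) = 6.03e9 years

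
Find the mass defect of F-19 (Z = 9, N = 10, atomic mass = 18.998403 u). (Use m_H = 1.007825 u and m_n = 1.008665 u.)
Δm = Z·m_H + N·m_n − M = 0.1587 u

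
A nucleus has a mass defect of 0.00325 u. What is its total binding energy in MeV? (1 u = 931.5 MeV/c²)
B.E. = Δm × 931.5 = 3.027 MeV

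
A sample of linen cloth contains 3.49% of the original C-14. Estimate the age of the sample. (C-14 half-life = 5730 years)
Age = t½ × log₂(1/ratio) = 27740 years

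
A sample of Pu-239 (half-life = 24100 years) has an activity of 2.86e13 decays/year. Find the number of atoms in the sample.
N = A/λ = 9.944e17 atoms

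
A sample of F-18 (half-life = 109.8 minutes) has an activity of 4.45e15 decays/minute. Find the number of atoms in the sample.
N = A/λ = 7.049e17 atoms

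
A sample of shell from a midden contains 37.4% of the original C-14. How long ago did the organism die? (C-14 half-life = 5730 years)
Age = t½ × log₂(1/ratio) = 8130 years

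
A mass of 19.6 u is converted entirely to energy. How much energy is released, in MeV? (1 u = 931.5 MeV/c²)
E = mc² = 18260 MeV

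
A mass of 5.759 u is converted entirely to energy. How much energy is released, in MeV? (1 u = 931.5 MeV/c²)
E = mc² = 5365 MeV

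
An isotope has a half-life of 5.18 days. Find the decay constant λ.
λ = ln(2)/t½ = 0.1338 day⁻¹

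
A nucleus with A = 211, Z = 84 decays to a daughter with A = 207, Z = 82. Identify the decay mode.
ΔA = -4, ΔZ = -2 ⇒ alpha decay (α)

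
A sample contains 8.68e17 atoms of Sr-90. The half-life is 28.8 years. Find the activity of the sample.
A = λN = 2.089e16 decays/year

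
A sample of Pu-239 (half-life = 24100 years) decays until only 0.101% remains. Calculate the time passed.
t = t½ × log₂(N₀/N) = 2.398e5 years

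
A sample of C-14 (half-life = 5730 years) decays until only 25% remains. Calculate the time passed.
t = t½ × log₂(N₀/N) = 11460 years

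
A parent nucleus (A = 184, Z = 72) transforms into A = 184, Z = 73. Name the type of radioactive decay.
ΔA = 0, ΔZ = +1 ⇒ beta-minus decay (β⁻)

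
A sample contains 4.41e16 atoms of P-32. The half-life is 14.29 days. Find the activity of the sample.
A = λN = 2.139e15 decays/day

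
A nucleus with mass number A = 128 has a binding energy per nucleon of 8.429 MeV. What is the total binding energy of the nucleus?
B.E. = 8.429 × 128 = 1079 MeV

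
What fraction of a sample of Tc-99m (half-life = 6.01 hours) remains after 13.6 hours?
N/N₀ = (1/2)^(t/t½) = 0.2084 = 20.8%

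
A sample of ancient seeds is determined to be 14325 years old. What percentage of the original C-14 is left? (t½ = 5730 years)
N/N₀ = (1/2)^(t/t½) = 0.1768 = 17.7%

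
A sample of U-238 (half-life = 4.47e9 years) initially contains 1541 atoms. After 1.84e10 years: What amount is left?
N = N₀(1/2)^(t/t½) = 88.85 atoms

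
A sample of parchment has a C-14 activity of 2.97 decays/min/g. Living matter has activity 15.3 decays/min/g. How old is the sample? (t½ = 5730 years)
Age = t½ × log₂(A₀/A) = 13550 years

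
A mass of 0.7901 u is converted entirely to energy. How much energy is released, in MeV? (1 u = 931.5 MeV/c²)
E = mc² = 736 MeV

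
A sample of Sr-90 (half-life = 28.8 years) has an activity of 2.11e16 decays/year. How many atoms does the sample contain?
N = A/λ = 8.767e17 atoms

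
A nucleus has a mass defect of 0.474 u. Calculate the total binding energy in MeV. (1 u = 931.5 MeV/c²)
B.E. = Δm × 931.5 = 441.5 MeV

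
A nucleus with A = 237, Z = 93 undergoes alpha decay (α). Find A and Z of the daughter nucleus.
Daughter: A = 233, Z = 91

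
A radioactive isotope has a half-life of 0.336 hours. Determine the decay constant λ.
λ = ln(2)/t½ = 2.063 hour⁻¹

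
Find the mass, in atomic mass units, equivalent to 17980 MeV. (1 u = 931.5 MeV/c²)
m = E/c² = 19.3 u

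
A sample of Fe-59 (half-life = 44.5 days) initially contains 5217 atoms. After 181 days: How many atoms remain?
N = N₀(1/2)^(t/t½) = 311.2 atoms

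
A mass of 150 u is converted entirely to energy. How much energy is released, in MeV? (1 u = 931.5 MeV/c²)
E = mc² = 1.397e5 MeV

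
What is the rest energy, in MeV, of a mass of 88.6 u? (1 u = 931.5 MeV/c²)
E = mc² = 82530 MeV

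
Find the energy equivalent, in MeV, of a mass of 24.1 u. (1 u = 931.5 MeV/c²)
E = mc² = 22450 MeV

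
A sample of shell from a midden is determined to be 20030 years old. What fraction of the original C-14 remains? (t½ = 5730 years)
N/N₀ = (1/2)^(t/t½) = 0.08866 = 8.87%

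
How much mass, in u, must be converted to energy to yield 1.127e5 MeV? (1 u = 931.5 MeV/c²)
m = E/c² = 121 u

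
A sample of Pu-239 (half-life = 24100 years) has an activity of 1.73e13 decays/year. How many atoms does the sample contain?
N = A/λ = 6.015e17 atoms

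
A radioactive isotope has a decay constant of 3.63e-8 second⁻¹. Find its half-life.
t½ = ln(2)/λ = 1.909e7 seconds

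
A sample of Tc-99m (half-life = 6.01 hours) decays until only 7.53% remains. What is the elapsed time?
t = t½ × log₂(N₀/N) = 22.42 hours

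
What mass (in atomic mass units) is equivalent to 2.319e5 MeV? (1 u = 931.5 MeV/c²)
m = E/c² = 249 u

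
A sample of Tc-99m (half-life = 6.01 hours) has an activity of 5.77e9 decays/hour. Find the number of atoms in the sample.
N = A/λ = 5.003e10 atoms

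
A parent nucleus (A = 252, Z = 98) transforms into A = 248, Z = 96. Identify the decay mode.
ΔA = -4, ΔZ = -2 ⇒ alpha decay (α)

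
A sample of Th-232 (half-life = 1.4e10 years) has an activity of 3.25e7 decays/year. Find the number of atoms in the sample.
N = A/λ = 6.564e17 atoms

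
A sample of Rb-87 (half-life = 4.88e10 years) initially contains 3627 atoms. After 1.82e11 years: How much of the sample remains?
N = N₀(1/2)^(t/t½) = 273.4 atoms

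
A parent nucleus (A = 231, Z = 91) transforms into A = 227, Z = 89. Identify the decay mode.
ΔA = -4, ΔZ = -2 ⇒ alpha decay (α)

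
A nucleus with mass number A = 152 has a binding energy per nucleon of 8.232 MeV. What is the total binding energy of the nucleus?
B.E. = 8.232 × 152 = 1251 MeV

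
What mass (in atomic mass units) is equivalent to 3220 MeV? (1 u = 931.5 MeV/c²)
m = E/c² = 3.457 u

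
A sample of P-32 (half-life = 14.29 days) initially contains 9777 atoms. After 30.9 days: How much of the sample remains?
N = N₀(1/2)^(t/t½) = 2184 atoms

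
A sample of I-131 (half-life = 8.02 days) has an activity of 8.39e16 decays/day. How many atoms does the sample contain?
N = A/λ = 9.708e17 atoms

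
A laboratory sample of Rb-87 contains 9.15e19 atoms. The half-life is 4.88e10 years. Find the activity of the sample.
A = λN = 1.3e9 decays/year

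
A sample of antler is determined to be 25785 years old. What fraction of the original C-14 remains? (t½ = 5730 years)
N/N₀ = (1/2)^(t/t½) = 0.04419 = 4.42%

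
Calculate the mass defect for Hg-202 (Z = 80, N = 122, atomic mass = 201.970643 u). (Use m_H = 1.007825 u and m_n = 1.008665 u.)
Δm = Z·m_H + N·m_n − M = 1.712 u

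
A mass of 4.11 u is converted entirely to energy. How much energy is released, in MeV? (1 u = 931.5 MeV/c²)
E = mc² = 3828 MeV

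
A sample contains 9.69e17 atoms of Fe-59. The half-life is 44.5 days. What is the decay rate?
A = λN = 1.509e16 decays/day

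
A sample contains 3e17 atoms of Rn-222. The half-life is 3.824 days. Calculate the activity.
A = λN = 5.438e16 decays/day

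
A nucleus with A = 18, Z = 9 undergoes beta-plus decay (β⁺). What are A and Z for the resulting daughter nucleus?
Daughter: A = 18, Z = 8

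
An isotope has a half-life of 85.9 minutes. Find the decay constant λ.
λ = ln(2)/t½ = 0.008069 minute⁻¹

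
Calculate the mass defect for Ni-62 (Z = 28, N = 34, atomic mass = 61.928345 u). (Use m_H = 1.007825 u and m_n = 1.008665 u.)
Δm = Z·m_H + N·m_n − M = 0.5854 u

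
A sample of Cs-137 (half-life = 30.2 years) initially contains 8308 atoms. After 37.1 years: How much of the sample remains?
N = N₀(1/2)^(t/t½) = 3546 atoms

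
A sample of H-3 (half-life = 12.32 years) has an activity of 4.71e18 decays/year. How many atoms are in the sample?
N = A/λ = 8.372e19 atoms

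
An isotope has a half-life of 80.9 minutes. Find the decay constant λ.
λ = ln(2)/t½ = 0.008568 minute⁻¹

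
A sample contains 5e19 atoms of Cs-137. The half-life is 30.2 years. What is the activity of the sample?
A = λN = 1.148e18 decays/year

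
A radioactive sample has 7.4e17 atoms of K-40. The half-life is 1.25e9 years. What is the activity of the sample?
A = λN = 4.103e8 decays/year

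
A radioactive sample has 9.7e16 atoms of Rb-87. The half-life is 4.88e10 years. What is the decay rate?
A = λN = 1.378e6 decays/year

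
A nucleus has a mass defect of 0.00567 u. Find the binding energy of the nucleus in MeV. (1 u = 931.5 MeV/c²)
B.E. = Δm × 931.5 = 5.282 MeV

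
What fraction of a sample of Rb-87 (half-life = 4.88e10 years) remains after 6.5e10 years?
N/N₀ = (1/2)^(t/t½) = 0.3972 = 39.7%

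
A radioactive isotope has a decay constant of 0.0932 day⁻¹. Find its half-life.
t½ = ln(2)/λ = 7.437 days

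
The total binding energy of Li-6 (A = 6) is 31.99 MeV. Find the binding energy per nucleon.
B.E./A = 31.99/6 = 5.332 MeV/nucleon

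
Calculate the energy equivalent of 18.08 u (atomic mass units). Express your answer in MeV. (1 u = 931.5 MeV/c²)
E = mc² = 16840 MeV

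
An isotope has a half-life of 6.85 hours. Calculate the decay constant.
λ = ln(2)/t½ = 0.1012 hour⁻¹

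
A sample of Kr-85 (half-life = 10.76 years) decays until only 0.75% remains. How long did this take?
t = t½ × log₂(N₀/N) = 75.95 years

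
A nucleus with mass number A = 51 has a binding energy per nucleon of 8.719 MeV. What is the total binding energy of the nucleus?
B.E. = 8.719 × 51 = 444.7 MeV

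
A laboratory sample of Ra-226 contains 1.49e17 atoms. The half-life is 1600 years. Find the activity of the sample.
A = λN = 6.455e13 decays/year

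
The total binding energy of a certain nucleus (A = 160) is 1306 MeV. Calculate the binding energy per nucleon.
B.E./A = 1306/160 = 8.162 MeV/nucleon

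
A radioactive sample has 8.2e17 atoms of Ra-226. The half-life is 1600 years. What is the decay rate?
A = λN = 3.552e14 decays/year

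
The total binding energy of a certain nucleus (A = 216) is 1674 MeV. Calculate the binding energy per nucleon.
B.E./A = 1674/216 = 7.75 MeV/nucleon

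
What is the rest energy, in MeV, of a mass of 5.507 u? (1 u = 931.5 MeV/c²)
E = mc² = 5130 MeV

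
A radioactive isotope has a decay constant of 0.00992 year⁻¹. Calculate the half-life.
t½ = ln(2)/λ = 69.87 years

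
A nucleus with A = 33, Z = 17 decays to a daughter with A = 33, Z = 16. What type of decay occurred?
ΔA = 0, ΔZ = -1 ⇒ beta-plus decay (β⁺) or electron capture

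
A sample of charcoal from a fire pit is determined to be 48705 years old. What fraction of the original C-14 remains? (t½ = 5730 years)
N/N₀ = (1/2)^(t/t½) = 0.002762 = 0.276%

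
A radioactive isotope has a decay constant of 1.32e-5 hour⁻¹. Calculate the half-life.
t½ = ln(2)/λ = 52510 hours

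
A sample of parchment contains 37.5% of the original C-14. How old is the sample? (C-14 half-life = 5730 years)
Age = t½ × log₂(1/ratio) = 8108 years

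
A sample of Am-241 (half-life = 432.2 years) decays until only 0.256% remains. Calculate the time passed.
t = t½ × log₂(N₀/N) = 3721 years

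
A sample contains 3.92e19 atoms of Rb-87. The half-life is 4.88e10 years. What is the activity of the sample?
A = λN = 5.568e8 decays/year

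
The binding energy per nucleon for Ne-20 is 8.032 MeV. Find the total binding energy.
B.E. = 8.032 × 20 = 160.6 MeV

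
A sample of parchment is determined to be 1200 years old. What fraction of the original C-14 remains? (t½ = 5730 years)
N/N₀ = (1/2)^(t/t½) = 0.8649 = 86.5%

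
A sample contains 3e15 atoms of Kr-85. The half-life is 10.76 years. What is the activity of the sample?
A = λN = 1.933e14 decays/year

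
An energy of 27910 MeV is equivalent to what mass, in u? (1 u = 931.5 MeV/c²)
m = E/c² = 29.96 u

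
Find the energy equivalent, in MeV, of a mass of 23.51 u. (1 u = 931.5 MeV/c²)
E = mc² = 21900 MeV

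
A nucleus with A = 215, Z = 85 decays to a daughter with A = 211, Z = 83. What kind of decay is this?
ΔA = -4, ΔZ = -2 ⇒ alpha decay (α)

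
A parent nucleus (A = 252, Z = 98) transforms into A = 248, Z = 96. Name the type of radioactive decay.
ΔA = -4, ΔZ = -2 ⇒ alpha decay (α)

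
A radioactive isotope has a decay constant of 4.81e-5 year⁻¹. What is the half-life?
t½ = ln(2)/λ = 14410 years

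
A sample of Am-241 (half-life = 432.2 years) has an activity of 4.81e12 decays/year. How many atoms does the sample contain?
N = A/λ = 2.999e15 atoms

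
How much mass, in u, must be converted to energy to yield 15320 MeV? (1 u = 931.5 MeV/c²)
m = E/c² = 16.45 u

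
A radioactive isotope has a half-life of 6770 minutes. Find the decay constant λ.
λ = ln(2)/t½ = 1.024e-4 minute⁻¹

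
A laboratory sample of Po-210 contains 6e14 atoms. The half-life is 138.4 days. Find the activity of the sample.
A = λN = 3.005e12 decays/day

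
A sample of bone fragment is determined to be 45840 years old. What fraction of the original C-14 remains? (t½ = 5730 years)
N/N₀ = (1/2)^(t/t½) = 0.003906 = 0.391%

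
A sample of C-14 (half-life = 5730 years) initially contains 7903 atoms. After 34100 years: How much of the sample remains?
N = N₀(1/2)^(t/t½) = 127.7 atoms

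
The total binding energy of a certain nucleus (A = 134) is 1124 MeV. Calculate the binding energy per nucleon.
B.E./A = 1124/134 = 8.388 MeV/nucleon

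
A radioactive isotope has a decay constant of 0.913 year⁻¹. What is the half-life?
t½ = ln(2)/λ = 0.7592 years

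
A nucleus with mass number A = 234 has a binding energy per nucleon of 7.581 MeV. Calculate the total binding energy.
B.E. = 7.581 × 234 = 1774 MeV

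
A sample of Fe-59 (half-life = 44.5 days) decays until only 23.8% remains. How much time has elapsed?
t = t½ × log₂(N₀/N) = 92.16 days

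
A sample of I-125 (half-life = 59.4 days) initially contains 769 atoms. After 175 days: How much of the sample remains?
N = N₀(1/2)^(t/t½) = 99.78 atoms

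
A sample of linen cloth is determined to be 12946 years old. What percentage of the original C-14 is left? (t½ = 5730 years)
N/N₀ = (1/2)^(t/t½) = 0.2089 = 20.9%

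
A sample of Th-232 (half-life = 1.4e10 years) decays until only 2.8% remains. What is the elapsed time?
t = t½ × log₂(N₀/N) = 7.222e10 years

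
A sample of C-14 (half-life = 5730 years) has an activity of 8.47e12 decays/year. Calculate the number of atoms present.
N = A/λ = 7.002e16 atoms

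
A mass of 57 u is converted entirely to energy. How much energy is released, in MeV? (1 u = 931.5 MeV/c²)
E = mc² = 53100 MeV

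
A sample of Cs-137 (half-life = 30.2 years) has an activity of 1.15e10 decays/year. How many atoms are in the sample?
N = A/λ = 5.01e11 atoms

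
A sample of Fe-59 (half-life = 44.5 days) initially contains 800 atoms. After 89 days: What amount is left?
N = N₀(1/2)^(t/t½) = 200 atoms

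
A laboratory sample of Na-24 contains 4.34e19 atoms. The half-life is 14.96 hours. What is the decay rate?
A = λN = 2.011e18 decays/hour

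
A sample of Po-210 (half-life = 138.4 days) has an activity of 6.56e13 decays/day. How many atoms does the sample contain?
N = A/λ = 1.31e16 atoms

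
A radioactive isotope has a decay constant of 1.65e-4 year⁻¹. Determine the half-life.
t½ = ln(2)/λ = 4201 years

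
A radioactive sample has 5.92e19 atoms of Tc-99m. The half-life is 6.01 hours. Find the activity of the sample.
A = λN = 6.828e18 decays/hour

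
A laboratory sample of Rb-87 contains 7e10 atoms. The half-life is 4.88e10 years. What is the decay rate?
A = λN = 0.9943 decays/year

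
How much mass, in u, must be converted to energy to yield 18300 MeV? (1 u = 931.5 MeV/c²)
m = E/c² = 19.65 u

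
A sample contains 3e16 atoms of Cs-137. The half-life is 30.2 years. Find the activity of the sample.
A = λN = 6.886e14 decays/year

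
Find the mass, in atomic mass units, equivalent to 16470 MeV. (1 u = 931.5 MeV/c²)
m = E/c² = 17.68 u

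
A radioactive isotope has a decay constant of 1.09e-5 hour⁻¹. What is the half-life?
t½ = ln(2)/λ = 63590 hours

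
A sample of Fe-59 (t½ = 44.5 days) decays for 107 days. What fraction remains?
N/N₀ = (1/2)^(t/t½) = 0.1889 = 18.9%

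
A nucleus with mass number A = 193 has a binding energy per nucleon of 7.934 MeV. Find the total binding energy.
B.E. = 7.934 × 193 = 1531 MeV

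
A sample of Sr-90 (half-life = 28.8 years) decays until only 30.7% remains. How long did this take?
t = t½ × log₂(N₀/N) = 49.07 years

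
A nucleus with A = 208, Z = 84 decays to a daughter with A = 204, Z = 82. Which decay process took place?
ΔA = -4, ΔZ = -2 ⇒ alpha decay (α)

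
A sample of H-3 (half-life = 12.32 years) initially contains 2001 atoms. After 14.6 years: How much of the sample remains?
N = N₀(1/2)^(t/t½) = 880 atoms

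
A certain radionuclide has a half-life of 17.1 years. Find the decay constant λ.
λ = ln(2)/t½ = 0.04053 year⁻¹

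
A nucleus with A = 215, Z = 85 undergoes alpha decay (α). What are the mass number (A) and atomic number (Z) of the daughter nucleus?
Daughter: A = 211, Z = 83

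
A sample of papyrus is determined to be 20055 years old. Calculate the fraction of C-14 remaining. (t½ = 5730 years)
N/N₀ = (1/2)^(t/t½) = 0.08839 = 8.84%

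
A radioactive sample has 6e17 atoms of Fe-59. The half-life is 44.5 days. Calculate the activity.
A = λN = 9.346e15 decays/day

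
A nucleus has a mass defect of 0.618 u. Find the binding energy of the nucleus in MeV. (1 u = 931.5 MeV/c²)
B.E. = Δm × 931.5 = 575.7 MeV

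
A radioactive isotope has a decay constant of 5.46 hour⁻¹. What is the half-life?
t½ = ln(2)/λ = 0.127 hours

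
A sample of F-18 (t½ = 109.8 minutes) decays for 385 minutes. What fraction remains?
N/N₀ = (1/2)^(t/t½) = 0.088 = 8.8%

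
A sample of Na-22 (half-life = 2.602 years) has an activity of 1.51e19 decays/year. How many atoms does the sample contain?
N = A/λ = 5.668e19 atoms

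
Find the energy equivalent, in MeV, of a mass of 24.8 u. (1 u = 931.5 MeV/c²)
E = mc² = 23100 MeV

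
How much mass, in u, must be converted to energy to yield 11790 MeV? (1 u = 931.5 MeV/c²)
m = E/c² = 12.66 u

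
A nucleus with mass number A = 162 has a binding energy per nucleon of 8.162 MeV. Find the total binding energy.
B.E. = 8.162 × 162 = 1322 MeV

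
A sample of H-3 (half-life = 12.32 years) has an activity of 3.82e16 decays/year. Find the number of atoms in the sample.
N = A/λ = 6.79e17 atoms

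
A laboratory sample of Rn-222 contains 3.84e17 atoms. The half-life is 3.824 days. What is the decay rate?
A = λN = 6.96e16 decays/day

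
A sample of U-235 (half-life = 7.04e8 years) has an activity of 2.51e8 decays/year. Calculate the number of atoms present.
N = A/λ = 2.549e17 atoms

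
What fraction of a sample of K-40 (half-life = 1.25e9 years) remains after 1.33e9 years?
N/N₀ = (1/2)^(t/t½) = 0.4783 = 47.8%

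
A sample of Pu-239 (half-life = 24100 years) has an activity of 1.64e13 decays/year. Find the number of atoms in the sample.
N = A/λ = 5.702e17 atoms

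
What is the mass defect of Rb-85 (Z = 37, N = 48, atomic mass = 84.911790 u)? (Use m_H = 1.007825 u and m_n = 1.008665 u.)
Δm = Z·m_H + N·m_n − M = 0.7937 u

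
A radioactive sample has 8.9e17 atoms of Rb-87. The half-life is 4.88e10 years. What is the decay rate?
A = λN = 1.264e7 decays/year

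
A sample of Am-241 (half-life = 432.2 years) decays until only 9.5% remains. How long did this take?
t = t½ × log₂(N₀/N) = 1468 years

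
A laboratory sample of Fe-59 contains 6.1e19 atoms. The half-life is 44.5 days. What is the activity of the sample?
A = λN = 9.502e17 decays/day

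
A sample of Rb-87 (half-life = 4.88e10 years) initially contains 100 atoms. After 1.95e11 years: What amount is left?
N = N₀(1/2)^(t/t½) = 6.268 atoms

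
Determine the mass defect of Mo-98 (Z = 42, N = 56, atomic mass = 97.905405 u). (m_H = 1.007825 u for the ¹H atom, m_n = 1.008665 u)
Δm = Z·m_H + N·m_n − M = 0.9085 u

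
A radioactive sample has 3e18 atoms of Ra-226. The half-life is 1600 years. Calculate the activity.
A = λN = 1.3e15 decays/year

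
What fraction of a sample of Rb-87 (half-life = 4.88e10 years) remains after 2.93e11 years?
N/N₀ = (1/2)^(t/t½) = 0.01558 = 1.56%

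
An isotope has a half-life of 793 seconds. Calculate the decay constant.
λ = ln(2)/t½ = 8.741e-4 second⁻¹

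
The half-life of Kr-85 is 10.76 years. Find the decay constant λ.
λ = ln(2)/t½ = 0.06442 year⁻¹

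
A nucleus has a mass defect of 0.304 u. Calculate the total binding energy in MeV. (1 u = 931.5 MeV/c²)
B.E. = Δm × 931.5 = 283.2 MeV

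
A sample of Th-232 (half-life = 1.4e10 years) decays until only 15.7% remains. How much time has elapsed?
t = t½ × log₂(N₀/N) = 3.74e10 years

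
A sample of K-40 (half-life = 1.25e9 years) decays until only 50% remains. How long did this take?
t = t½ × log₂(N₀/N) = 1.25e9 years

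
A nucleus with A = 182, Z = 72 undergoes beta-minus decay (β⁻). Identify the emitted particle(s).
β⁻: electron (e⁻) + antineutrino (ν̄ₑ)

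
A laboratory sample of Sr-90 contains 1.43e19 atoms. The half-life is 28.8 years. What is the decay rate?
A = λN = 3.442e17 decays/year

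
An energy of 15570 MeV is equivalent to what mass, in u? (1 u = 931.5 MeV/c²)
m = E/c² = 16.71 u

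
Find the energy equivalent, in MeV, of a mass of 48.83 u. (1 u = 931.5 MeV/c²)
E = mc² = 45490 MeV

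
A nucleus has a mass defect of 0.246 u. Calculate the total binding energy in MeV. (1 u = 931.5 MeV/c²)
B.E. = Δm × 931.5 = 229.1 MeV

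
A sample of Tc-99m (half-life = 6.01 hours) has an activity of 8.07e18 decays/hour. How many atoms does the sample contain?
N = A/λ = 6.997e19 atoms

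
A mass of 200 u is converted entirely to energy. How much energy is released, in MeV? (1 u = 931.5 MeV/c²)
E = mc² = 1.863e5 MeV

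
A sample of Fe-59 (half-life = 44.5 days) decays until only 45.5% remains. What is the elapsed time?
t = t½ × log₂(N₀/N) = 50.55 days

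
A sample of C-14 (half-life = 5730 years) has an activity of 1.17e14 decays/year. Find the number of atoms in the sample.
N = A/λ = 9.672e17 atoms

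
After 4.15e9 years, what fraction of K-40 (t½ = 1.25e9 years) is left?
N/N₀ = (1/2)^(t/t½) = 0.1001 = 10%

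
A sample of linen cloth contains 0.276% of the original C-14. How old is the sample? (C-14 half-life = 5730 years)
Age = t½ × log₂(1/ratio) = 48710 years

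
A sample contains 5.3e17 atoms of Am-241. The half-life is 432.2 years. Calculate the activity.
A = λN = 8.5e14 decays/year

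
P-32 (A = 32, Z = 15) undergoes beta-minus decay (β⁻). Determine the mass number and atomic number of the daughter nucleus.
Daughter: A = 32, Z = 16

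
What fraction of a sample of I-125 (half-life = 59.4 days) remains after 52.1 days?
N/N₀ = (1/2)^(t/t½) = 0.5445 = 54.4%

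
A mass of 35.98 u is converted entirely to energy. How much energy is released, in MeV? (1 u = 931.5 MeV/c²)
E = mc² = 33520 MeV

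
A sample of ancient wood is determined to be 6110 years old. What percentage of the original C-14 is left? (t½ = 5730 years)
N/N₀ = (1/2)^(t/t½) = 0.4775 = 47.8%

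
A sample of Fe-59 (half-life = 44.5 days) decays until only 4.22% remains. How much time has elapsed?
t = t½ × log₂(N₀/N) = 203.2 days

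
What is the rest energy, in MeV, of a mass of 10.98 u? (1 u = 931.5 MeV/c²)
E = mc² = 10230 MeV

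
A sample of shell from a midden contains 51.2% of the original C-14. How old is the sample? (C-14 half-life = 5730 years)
Age = t½ × log₂(1/ratio) = 5534 years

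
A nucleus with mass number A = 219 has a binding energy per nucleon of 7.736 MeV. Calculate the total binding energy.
B.E. = 7.736 × 219 = 1694 MeV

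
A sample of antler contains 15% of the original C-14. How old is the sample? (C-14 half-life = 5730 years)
Age = t½ × log₂(1/ratio) = 15680 years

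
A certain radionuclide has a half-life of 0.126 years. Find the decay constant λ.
λ = ln(2)/t½ = 5.501 year⁻¹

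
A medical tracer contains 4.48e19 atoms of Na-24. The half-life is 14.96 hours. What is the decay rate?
A = λN = 2.076e18 decays/hour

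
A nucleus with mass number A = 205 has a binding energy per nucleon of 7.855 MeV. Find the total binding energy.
B.E. = 7.855 × 205 = 1610 MeV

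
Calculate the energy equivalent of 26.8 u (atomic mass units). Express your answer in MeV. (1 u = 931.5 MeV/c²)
E = mc² = 24960 MeV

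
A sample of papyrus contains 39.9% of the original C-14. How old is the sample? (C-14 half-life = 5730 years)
Age = t½ × log₂(1/ratio) = 7595 years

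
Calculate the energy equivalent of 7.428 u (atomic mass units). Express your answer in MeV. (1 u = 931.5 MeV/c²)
E = mc² = 6919 MeV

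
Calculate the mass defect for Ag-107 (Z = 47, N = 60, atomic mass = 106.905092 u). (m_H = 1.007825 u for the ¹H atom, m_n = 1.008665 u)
Δm = Z·m_H + N·m_n − M = 0.9826 u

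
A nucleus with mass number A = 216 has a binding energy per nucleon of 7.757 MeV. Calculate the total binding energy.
B.E. = 7.757 × 216 = 1676 MeV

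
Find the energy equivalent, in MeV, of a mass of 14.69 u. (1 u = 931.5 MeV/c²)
E = mc² = 13680 MeV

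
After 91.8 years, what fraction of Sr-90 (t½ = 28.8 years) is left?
N/N₀ = (1/2)^(t/t½) = 0.1098 = 11%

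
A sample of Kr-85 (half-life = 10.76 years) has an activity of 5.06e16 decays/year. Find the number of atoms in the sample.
N = A/λ = 7.855e17 atoms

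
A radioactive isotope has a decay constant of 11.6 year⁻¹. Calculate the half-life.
t½ = ln(2)/λ = 0.05975 years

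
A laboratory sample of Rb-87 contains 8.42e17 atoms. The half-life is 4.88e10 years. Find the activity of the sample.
A = λN = 1.196e7 decays/year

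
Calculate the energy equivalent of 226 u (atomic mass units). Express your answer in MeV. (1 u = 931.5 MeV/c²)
E = mc² = 2.105e5 MeV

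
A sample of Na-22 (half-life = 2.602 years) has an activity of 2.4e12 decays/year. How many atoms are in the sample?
N = A/λ = 9.009e12 atoms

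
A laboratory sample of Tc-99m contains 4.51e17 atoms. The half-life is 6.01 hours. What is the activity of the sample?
A = λN = 5.201e16 decays/hour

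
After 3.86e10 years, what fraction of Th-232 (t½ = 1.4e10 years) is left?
N/N₀ = (1/2)^(t/t½) = 0.1479 = 14.8%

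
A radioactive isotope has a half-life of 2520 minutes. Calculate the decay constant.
λ = ln(2)/t½ = 2.751e-4 minute⁻¹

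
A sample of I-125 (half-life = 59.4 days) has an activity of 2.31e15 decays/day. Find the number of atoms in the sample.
N = A/λ = 1.98e17 atoms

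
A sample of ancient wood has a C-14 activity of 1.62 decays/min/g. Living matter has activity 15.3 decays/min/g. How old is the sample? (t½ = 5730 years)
Age = t½ × log₂(A₀/A) = 18560 years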